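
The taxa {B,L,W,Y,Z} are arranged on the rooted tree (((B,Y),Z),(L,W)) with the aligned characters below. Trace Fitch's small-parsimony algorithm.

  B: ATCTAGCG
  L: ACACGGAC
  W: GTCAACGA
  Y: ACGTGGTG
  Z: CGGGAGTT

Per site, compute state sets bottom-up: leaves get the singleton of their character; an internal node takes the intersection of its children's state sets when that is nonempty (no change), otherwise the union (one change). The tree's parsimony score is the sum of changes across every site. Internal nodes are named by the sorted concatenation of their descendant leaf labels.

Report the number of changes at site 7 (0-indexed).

3

site 0, node BY: B={A} ∩ Y={A} → {A} (+0)
site 0, node BYZ: BY={A} ∪ Z={C} → {A,C} (+1)
site 0, node LW: L={A} ∪ W={G} → {A,G} (+1)
site 0, node BLWYZ: BYZ={A,C} ∩ LW={A,G} → {A} (+0)
site 1, node BY: B={T} ∪ Y={C} → {C,T} (+1)
site 1, node BYZ: BY={C,T} ∪ Z={G} → {C,G,T} (+1)
site 1, node LW: L={C} ∪ W={T} → {C,T} (+1)
site 1, node BLWYZ: BYZ={C,G,T} ∩ LW={C,T} → {C,T} (+0)
site 2, node BY: B={C} ∪ Y={G} → {C,G} (+1)
site 2, node BYZ: BY={C,G} ∩ Z={G} → {G} (+0)
site 2, node LW: L={A} ∪ W={C} → {A,C} (+1)
site 2, node BLWYZ: BYZ={G} ∪ LW={A,C} → {A,C,G} (+1)
site 3, node BY: B={T} ∩ Y={T} → {T} (+0)
site 3, node BYZ: BY={T} ∪ Z={G} → {G,T} (+1)
site 3, node LW: L={C} ∪ W={A} → {A,C} (+1)
site 3, node BLWYZ: BYZ={G,T} ∪ LW={A,C} → {A,C,G,T} (+1)
site 4, node BY: B={A} ∪ Y={G} → {A,G} (+1)
site 4, node BYZ: BY={A,G} ∩ Z={A} → {A} (+0)
site 4, node LW: L={G} ∪ W={A} → {A,G} (+1)
site 4, node BLWYZ: BYZ={A} ∩ LW={A,G} → {A} (+0)
site 5, node BY: B={G} ∩ Y={G} → {G} (+0)
site 5, node BYZ: BY={G} ∩ Z={G} → {G} (+0)
site 5, node LW: L={G} ∪ W={C} → {C,G} (+1)
site 5, node BLWYZ: BYZ={G} ∩ LW={C,G} → {G} (+0)
site 6, node BY: B={C} ∪ Y={T} → {C,T} (+1)
site 6, node BYZ: BY={C,T} ∩ Z={T} → {T} (+0)
site 6, node LW: L={A} ∪ W={G} → {A,G} (+1)
site 6, node BLWYZ: BYZ={T} ∪ LW={A,G} → {A,G,T} (+1)
site 7, node BY: B={G} ∩ Y={G} → {G} (+0)
site 7, node BYZ: BY={G} ∪ Z={T} → {G,T} (+1)
site 7, node LW: L={C} ∪ W={A} → {A,C} (+1)
site 7, node BLWYZ: BYZ={G,T} ∪ LW={A,C} → {A,C,G,T} (+1)
per-site changes: [2, 3, 3, 3, 2, 1, 3, 3]; total = 20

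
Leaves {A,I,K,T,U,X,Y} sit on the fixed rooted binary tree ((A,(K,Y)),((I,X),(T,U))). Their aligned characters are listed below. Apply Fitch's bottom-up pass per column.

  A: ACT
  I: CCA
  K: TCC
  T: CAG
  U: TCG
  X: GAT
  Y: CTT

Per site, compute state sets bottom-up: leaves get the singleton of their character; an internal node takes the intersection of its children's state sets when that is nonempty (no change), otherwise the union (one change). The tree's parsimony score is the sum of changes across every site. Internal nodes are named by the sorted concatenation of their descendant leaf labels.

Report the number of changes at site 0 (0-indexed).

4

site 0, node KY: K={T} ∪ Y={C} → {C,T} (+1)
site 0, node AKY: A={A} ∪ KY={C,T} → {A,C,T} (+1)
site 0, node IX: I={C} ∪ X={G} → {C,G} (+1)
site 0, node TU: T={C} ∪ U={T} → {C,T} (+1)
site 0, node ITUX: IX={C,G} ∩ TU={C,T} → {C} (+0)
site 0, node AIKTUXY: AKY={A,C,T} ∩ ITUX={C} → {C} (+0)
site 1, node KY: K={C} ∪ Y={T} → {C,T} (+1)
site 1, node AKY: A={C} ∩ KY={C,T} → {C} (+0)
site 1, node IX: I={C} ∪ X={A} → {A,C} (+1)
site 1, node TU: T={A} ∪ U={C} → {A,C} (+1)
site 1, node ITUX: IX={A,C} ∩ TU={A,C} → {A,C} (+0)
site 1, node AIKTUXY: AKY={C} ∩ ITUX={A,C} → {C} (+0)
site 2, node KY: K={C} ∪ Y={T} → {C,T} (+1)
site 2, node AKY: A={T} ∩ KY={C,T} → {T} (+0)
site 2, node IX: I={A} ∪ X={T} → {A,T} (+1)
site 2, node TU: T={G} ∩ U={G} → {G} (+0)
site 2, node ITUX: IX={A,T} ∪ TU={G} → {A,G,T} (+1)
site 2, node AIKTUXY: AKY={T} ∩ ITUX={A,G,T} → {T} (+0)
per-site changes: [4, 3, 3]; total = 10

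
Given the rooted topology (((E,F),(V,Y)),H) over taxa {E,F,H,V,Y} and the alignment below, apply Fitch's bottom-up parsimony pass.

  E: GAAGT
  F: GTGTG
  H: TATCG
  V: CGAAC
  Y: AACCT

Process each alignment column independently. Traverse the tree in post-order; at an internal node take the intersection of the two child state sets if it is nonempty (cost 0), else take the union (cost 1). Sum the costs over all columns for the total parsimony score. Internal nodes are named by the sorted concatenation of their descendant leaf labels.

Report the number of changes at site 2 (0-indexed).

EF@0: {G} ∩ {G} = {G} (intersection, +0)
VY@0: {C} ∪ {A} = {A,C} (union, +1)
EFVY@0: {G} ∪ {A,C} = {A,C,G} (union, +1)
EFHVY@0: {A,C,G} ∪ {T} = {A,C,G,T} (union, +1)
EF@1: {A} ∪ {T} = {A,T} (union, +1)
VY@1: {G} ∪ {A} = {A,G} (union, +1)
EFVY@1: {A,T} ∩ {A,G} = {A} (intersection, +0)
EFHVY@1: {A} ∩ {A} = {A} (intersection, +0)
EF@2: {A} ∪ {G} = {A,G} (union, +1)
VY@2: {A} ∪ {C} = {A,C} (union, +1)
EFVY@2: {A,G} ∩ {A,C} = {A} (intersection, +0)
EFHVY@2: {A} ∪ {T} = {A,T} (union, +1)
EF@3: {G} ∪ {T} = {G,T} (union, +1)
VY@3: {A} ∪ {C} = {A,C} (union, +1)
EFVY@3: {G,T} ∪ {A,C} = {A,C,G,T} (union, +1)
EFHVY@3: {A,C,G,T} ∩ {C} = {C} (intersection, +0)
EF@4: {T} ∪ {G} = {G,T} (union, +1)
VY@4: {C} ∪ {T} = {C,T} (union, +1)
EFVY@4: {G,T} ∩ {C,T} = {T} (intersection, +0)
EFHVY@4: {T} ∪ {G} = {G,T} (union, +1)
per-site changes: [3, 2, 3, 3, 3]; total = 14

3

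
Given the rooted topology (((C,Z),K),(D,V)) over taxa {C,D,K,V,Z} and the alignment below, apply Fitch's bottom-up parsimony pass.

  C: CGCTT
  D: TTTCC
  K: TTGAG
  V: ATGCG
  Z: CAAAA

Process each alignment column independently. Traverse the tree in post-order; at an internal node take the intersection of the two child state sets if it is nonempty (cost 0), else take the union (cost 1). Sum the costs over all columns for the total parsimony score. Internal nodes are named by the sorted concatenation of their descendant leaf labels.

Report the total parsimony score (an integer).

CZ@0: {C} ∩ {C} = {C} (intersection, +0)
CKZ@0: {C} ∪ {T} = {C,T} (union, +1)
DV@0: {T} ∪ {A} = {A,T} (union, +1)
CDKVZ@0: {C,T} ∩ {A,T} = {T} (intersection, +0)
CZ@1: {G} ∪ {A} = {A,G} (union, +1)
CKZ@1: {A,G} ∪ {T} = {A,G,T} (union, +1)
DV@1: {T} ∩ {T} = {T} (intersection, +0)
CDKVZ@1: {A,G,T} ∩ {T} = {T} (intersection, +0)
CZ@2: {C} ∪ {A} = {A,C} (union, +1)
CKZ@2: {A,C} ∪ {G} = {A,C,G} (union, +1)
DV@2: {T} ∪ {G} = {G,T} (union, +1)
CDKVZ@2: {A,C,G} ∩ {G,T} = {G} (intersection, +0)
CZ@3: {T} ∪ {A} = {A,T} (union, +1)
CKZ@3: {A,T} ∩ {A} = {A} (intersection, +0)
DV@3: {C} ∩ {C} = {C} (intersection, +0)
CDKVZ@3: {A} ∪ {C} = {A,C} (union, +1)
CZ@4: {T} ∪ {A} = {A,T} (union, +1)
CKZ@4: {A,T} ∪ {G} = {A,G,T} (union, +1)
DV@4: {C} ∪ {G} = {C,G} (union, +1)
CDKVZ@4: {A,G,T} ∩ {C,G} = {G} (intersection, +0)
per-site changes: [2, 2, 3, 2, 3]; total = 12

12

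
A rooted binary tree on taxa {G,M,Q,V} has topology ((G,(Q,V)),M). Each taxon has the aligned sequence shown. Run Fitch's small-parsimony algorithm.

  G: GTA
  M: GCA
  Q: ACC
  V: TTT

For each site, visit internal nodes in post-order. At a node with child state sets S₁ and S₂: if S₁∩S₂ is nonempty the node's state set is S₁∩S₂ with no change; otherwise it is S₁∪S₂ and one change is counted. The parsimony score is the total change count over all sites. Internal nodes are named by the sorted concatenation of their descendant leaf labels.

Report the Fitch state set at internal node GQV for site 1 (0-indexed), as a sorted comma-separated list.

[col 0] QV: children Q:{A}, V:{T} ∪→ {A,T}; cost 1
[col 0] GQV: children G:{G}, QV:{A,T} ∪→ {A,G,T}; cost 1
[col 0] GMQV: children GQV:{A,G,T}, M:{G} ∩→ {G}; cost 0
[col 1] QV: children Q:{C}, V:{T} ∪→ {C,T}; cost 1
[col 1] GQV: children G:{T}, QV:{C,T} ∩→ {T}; cost 0
[col 1] GMQV: children GQV:{T}, M:{C} ∪→ {C,T}; cost 1
[col 2] QV: children Q:{C}, V:{T} ∪→ {C,T}; cost 1
[col 2] GQV: children G:{A}, QV:{C,T} ∪→ {A,C,T}; cost 1
[col 2] GMQV: children GQV:{A,C,T}, M:{A} ∩→ {A}; cost 0
per-site changes: [2, 2, 2]; total = 6

T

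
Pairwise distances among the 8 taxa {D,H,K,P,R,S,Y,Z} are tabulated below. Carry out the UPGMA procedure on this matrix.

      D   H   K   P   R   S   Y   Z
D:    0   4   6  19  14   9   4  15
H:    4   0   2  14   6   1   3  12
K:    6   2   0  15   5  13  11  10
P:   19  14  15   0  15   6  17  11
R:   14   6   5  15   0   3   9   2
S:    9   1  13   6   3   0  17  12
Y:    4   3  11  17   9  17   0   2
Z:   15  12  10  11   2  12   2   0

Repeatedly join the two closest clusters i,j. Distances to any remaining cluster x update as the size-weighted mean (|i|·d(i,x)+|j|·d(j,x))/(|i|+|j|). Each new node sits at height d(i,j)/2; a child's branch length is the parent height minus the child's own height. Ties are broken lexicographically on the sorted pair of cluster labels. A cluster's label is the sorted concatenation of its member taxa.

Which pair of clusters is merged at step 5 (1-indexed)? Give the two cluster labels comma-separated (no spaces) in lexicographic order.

HKS,RZ

iteration 1: select H,S (d=1); attach at lengths (1/2, 1/2); label the merged cluster HS
  updated: d(D,HS)=13/2, d(HS,K)=15/2, d(HS,P)=10, d(HS,R)=9/2, d(HS,Y)=10, d(HS,Z)=12
iteration 2: select R,Z (d=2); attach at lengths (1, 1); label the merged cluster RZ
  updated: d(D,RZ)=29/2, d(HS,RZ)=33/4, d(K,RZ)=15/2, d(P,RZ)=13, d(RZ,Y)=11/2
iteration 3: select D,Y (d=4); attach at lengths (2, 2); label the merged cluster DY
  updated: d(DY,HS)=33/4, d(DY,K)=17/2, d(DY,P)=18, d(DY,RZ)=10
iteration 4: select HS,K (d=15/2); attach at lengths (13/4, 15/4); label the merged cluster HKS
  updated: d(DY,HKS)=25/3, d(HKS,P)=35/3, d(HKS,RZ)=8
iteration 5: select HKS,RZ (d=8); attach at lengths (1/4, 3); label the merged cluster HKRSZ
  updated: d(DY,HKRSZ)=9, d(HKRSZ,P)=61/5
iteration 6: select DY,HKRSZ (d=9); attach at lengths (5/2, 1/2); label the merged cluster DHKRSYZ
  updated: d(DHKRSYZ,P)=97/7
iteration 7: select DHKRSYZ,P (d=97/7); attach at lengths (17/7, 97/14); label the merged cluster DHKPRSYZ
final tree: (((D:2,Y:2):5/2,(((H:1/2,S:1/2):13/4,K:15/4):1/4,(R:1,Z:1):3):1/2):17/7,P:97/14)
total length: 829/28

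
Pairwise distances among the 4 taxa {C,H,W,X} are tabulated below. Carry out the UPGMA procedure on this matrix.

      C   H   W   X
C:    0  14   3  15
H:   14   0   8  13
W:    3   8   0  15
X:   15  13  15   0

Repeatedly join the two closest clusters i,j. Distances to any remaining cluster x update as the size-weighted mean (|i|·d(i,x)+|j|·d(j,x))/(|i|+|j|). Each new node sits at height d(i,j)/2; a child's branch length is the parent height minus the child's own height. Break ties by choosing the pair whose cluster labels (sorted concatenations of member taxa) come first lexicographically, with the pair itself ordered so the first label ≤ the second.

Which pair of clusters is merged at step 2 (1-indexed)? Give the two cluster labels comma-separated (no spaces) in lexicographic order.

CW,H

step 1: merge (C,W) at d=3; branch lengths C→3/2, W→3/2; new cluster CW
  updated: d(CW,H)=11, d(CW,X)=15
step 2: merge (CW,H) at d=11; branch lengths CW→4, H→11/2; new cluster CHW
  updated: d(CHW,X)=43/3
step 3: merge (CHW,X) at d=43/3; branch lengths CHW→5/3, X→43/6; new cluster CHWX
final tree: (((C:3/2,W:3/2):4,H:11/2):5/3,X:43/6)
total length: 64/3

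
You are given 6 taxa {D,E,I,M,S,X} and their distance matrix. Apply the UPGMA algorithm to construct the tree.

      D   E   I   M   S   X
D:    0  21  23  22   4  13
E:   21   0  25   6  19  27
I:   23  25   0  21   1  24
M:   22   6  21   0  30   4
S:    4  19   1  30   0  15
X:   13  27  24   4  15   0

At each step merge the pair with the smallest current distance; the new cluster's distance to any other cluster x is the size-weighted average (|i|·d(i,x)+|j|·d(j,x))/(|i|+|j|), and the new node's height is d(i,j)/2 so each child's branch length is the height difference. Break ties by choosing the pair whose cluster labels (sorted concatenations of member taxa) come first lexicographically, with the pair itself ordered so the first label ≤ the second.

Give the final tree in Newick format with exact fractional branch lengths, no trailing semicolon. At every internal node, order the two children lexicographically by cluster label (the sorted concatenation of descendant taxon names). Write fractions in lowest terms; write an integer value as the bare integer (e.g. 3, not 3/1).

iteration 1: select I,S (d=1); attach at lengths (1/2, 1/2); label the merged cluster IS
  updated: d(D,IS)=27/2, d(E,IS)=22, d(IS,M)=51/2, d(IS,X)=39/2
iteration 2: select M,X (d=4); attach at lengths (2, 2); label the merged cluster MX
  updated: d(D,MX)=35/2, d(E,MX)=33/2, d(IS,MX)=45/2
iteration 3: select D,IS (d=27/2); attach at lengths (27/4, 25/4); label the merged cluster DIS
  updated: d(DIS,E)=65/3, d(DIS,MX)=125/6
iteration 4: select E,MX (d=33/2); attach at lengths (33/4, 25/4); label the merged cluster EMX
  updated: d(DIS,EMX)=190/9
iteration 5: select DIS,EMX (d=190/9); attach at lengths (137/36, 83/36); label the merged cluster DEIMSX
final tree: ((D:27/4,(I:1/2,S:1/2):25/4):137/36,(E:33/4,(M:2,X:2):25/4):83/36)
total length: 695/18

((D:27/4,(I:1/2,S:1/2):25/4):137/36,(E:33/4,(M:2,X:2):25/4):83/36)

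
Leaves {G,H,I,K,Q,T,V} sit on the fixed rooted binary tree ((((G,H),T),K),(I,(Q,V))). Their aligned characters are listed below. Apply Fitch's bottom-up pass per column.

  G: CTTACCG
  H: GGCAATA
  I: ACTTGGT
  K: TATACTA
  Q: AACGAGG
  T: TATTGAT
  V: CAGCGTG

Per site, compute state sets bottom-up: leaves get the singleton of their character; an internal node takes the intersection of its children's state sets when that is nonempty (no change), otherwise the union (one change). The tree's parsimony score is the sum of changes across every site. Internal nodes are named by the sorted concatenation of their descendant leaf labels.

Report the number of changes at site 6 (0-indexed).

4

GH@0: {C} ∪ {G} = {C,G} (union, +1)
GHT@0: {C,G} ∪ {T} = {C,G,T} (union, +1)
GHKT@0: {C,G,T} ∩ {T} = {T} (intersection, +0)
QV@0: {A} ∪ {C} = {A,C} (union, +1)
IQV@0: {A} ∩ {A,C} = {A} (intersection, +0)
GHIKQTV@0: {T} ∪ {A} = {A,T} (union, +1)
GH@1: {T} ∪ {G} = {G,T} (union, +1)
GHT@1: {G,T} ∪ {A} = {A,G,T} (union, +1)
GHKT@1: {A,G,T} ∩ {A} = {A} (intersection, +0)
QV@1: {A} ∩ {A} = {A} (intersection, +0)
IQV@1: {C} ∪ {A} = {A,C} (union, +1)
GHIKQTV@1: {A} ∩ {A,C} = {A} (intersection, +0)
GH@2: {T} ∪ {C} = {C,T} (union, +1)
GHT@2: {C,T} ∩ {T} = {T} (intersection, +0)
GHKT@2: {T} ∩ {T} = {T} (intersection, +0)
QV@2: {C} ∪ {G} = {C,G} (union, +1)
IQV@2: {T} ∪ {C,G} = {C,G,T} (union, +1)
GHIKQTV@2: {T} ∩ {C,G,T} = {T} (intersection, +0)
GH@3: {A} ∩ {A} = {A} (intersection, +0)
GHT@3: {A} ∪ {T} = {A,T} (union, +1)
GHKT@3: {A,T} ∩ {A} = {A} (intersection, +0)
QV@3: {G} ∪ {C} = {C,G} (union, +1)
IQV@3: {T} ∪ {C,G} = {C,G,T} (union, +1)
GHIKQTV@3: {A} ∪ {C,G,T} = {A,C,G,T} (union, +1)
GH@4: {C} ∪ {A} = {A,C} (union, +1)
GHT@4: {A,C} ∪ {G} = {A,C,G} (union, +1)
GHKT@4: {A,C,G} ∩ {C} = {C} (intersection, +0)
QV@4: {A} ∪ {G} = {A,G} (union, +1)
IQV@4: {G} ∩ {A,G} = {G} (intersection, +0)
GHIKQTV@4: {C} ∪ {G} = {C,G} (union, +1)
GH@5: {C} ∪ {T} = {C,T} (union, +1)
GHT@5: {C,T} ∪ {A} = {A,C,T} (union, +1)
GHKT@5: {A,C,T} ∩ {T} = {T} (intersection, +0)
QV@5: {G} ∪ {T} = {G,T} (union, +1)
IQV@5: {G} ∩ {G,T} = {G} (intersection, +0)
GHIKQTV@5: {T} ∪ {G} = {G,T} (union, +1)
GH@6: {G} ∪ {A} = {A,G} (union, +1)
GHT@6: {A,G} ∪ {T} = {A,G,T} (union, +1)
GHKT@6: {A,G,T} ∩ {A} = {A} (intersection, +0)
QV@6: {G} ∩ {G} = {G} (intersection, +0)
IQV@6: {T} ∪ {G} = {G,T} (union, +1)
GHIKQTV@6: {A} ∪ {G,T} = {A,G,T} (union, +1)
per-site changes: [4, 3, 3, 4, 4, 4, 4]; total = 26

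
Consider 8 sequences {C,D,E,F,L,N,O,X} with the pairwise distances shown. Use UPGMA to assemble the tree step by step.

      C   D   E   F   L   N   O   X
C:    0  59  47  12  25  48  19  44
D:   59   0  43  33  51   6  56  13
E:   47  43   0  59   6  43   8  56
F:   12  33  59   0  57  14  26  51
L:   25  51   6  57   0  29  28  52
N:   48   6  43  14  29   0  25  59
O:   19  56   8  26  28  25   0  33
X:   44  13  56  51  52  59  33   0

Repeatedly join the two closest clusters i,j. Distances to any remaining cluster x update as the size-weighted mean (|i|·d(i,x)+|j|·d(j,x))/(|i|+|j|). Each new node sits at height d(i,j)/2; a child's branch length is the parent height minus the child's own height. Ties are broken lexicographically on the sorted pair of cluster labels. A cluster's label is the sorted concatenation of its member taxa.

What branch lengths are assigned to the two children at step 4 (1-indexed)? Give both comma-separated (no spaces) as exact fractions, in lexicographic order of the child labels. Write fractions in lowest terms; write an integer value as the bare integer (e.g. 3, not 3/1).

6,9

iteration 1: select D,N (d=6); attach at lengths (3, 3); label the merged cluster DN
  updated: d(C,DN)=107/2, d(DN,E)=43, d(DN,F)=47/2, d(DN,L)=40, d(DN,O)=81/2, d(DN,X)=36
iteration 2: select E,L (d=6); attach at lengths (3, 3); label the merged cluster EL
  updated: d(C,EL)=36, d(DN,EL)=83/2, d(EL,F)=58, d(EL,O)=18, d(EL,X)=54
iteration 3: select C,F (d=12); attach at lengths (6, 6); label the merged cluster CF
  updated: d(CF,DN)=77/2, d(CF,EL)=47, d(CF,O)=45/2, d(CF,X)=95/2
iteration 4: select EL,O (d=18); attach at lengths (6, 9); label the merged cluster ELO
  updated: d(CF,ELO)=233/6, d(DN,ELO)=247/6, d(ELO,X)=47
iteration 5: select DN,X (d=36); attach at lengths (15, 18); label the merged cluster DNX
  updated: d(CF,DNX)=83/2, d(DNX,ELO)=388/9
iteration 6: select CF,ELO (d=233/6); attach at lengths (161/12, 125/12); label the merged cluster CEFLO
  updated: d(CEFLO,DNX)=637/15
iteration 7: select CEFLO,DNX (d=637/15); attach at lengths (109/60, 97/30); label the merged cluster CDEFLNOX
final tree: (((C:6,F:6):161/12,((E:3,L:3):6,O:9):125/12):109/60,((D:3,N:3):15,X:18):97/30)
total length: 6053/60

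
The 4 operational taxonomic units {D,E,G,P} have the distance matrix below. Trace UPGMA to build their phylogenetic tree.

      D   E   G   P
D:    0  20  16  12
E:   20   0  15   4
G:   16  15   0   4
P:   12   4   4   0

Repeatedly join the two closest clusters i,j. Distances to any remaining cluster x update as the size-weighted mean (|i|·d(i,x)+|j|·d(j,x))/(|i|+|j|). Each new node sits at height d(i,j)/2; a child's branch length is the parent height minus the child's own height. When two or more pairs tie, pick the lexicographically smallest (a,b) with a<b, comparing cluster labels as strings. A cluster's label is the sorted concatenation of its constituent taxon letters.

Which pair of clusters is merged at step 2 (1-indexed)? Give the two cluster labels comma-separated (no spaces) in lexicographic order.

EP,G

step 1: merge (E,P) at d=4; branch lengths E→2, P→2; new cluster EP
  updated: d(D,EP)=16, d(EP,G)=19/2
step 2: merge (EP,G) at d=19/2; branch lengths EP→11/4, G→19/4; new cluster EGP
  updated: d(D,EGP)=16
step 3: merge (D,EGP) at d=16; branch lengths D→8, EGP→13/4; new cluster DEGP
final tree: (D:8,((E:2,P:2):11/4,G:19/4):13/4)
total length: 91/4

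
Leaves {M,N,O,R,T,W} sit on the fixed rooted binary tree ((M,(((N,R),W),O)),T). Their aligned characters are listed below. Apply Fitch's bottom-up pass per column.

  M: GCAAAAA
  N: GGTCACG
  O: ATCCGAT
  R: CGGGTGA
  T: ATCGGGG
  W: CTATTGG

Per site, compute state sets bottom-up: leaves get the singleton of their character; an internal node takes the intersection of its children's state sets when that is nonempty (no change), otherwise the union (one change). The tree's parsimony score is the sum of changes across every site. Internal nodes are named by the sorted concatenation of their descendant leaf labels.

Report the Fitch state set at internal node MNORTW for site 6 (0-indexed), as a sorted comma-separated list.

G

NR@0: {G} ∪ {C} = {C,G} (union, +1)
NRW@0: {C,G} ∩ {C} = {C} (intersection, +0)
NORW@0: {C} ∪ {A} = {A,C} (union, +1)
MNORW@0: {G} ∪ {A,C} = {A,C,G} (union, +1)
MNORTW@0: {A,C,G} ∩ {A} = {A} (intersection, +0)
NR@1: {G} ∩ {G} = {G} (intersection, +0)
NRW@1: {G} ∪ {T} = {G,T} (union, +1)
NORW@1: {G,T} ∩ {T} = {T} (intersection, +0)
MNORW@1: {C} ∪ {T} = {C,T} (union, +1)
MNORTW@1: {C,T} ∩ {T} = {T} (intersection, +0)
NR@2: {T} ∪ {G} = {G,T} (union, +1)
NRW@2: {G,T} ∪ {A} = {A,G,T} (union, +1)
NORW@2: {A,G,T} ∪ {C} = {A,C,G,T} (union, +1)
MNORW@2: {A} ∩ {A,C,G,T} = {A} (intersection, +0)
MNORTW@2: {A} ∪ {C} = {A,C} (union, +1)
NR@3: {C} ∪ {G} = {C,G} (union, +1)
NRW@3: {C,G} ∪ {T} = {C,G,T} (union, +1)
NORW@3: {C,G,T} ∩ {C} = {C} (intersection, +0)
MNORW@3: {A} ∪ {C} = {A,C} (union, +1)
MNORTW@3: {A,C} ∪ {G} = {A,C,G} (union, +1)
NR@4: {A} ∪ {T} = {A,T} (union, +1)
NRW@4: {A,T} ∩ {T} = {T} (intersection, +0)
NORW@4: {T} ∪ {G} = {G,T} (union, +1)
MNORW@4: {A} ∪ {G,T} = {A,G,T} (union, +1)
MNORTW@4: {A,G,T} ∩ {G} = {G} (intersection, +0)
NR@5: {C} ∪ {G} = {C,G} (union, +1)
NRW@5: {C,G} ∩ {G} = {G} (intersection, +0)
NORW@5: {G} ∪ {A} = {A,G} (union, +1)
MNORW@5: {A} ∩ {A,G} = {A} (intersection, +0)
MNORTW@5: {A} ∪ {G} = {A,G} (union, +1)
NR@6: {G} ∪ {A} = {A,G} (union, +1)
NRW@6: {A,G} ∩ {G} = {G} (intersection, +0)
NORW@6: {G} ∪ {T} = {G,T} (union, +1)
MNORW@6: {A} ∪ {G,T} = {A,G,T} (union, +1)
MNORTW@6: {A,G,T} ∩ {G} = {G} (intersection, +0)
per-site changes: [3, 2, 4, 4, 3, 3, 3]; total = 22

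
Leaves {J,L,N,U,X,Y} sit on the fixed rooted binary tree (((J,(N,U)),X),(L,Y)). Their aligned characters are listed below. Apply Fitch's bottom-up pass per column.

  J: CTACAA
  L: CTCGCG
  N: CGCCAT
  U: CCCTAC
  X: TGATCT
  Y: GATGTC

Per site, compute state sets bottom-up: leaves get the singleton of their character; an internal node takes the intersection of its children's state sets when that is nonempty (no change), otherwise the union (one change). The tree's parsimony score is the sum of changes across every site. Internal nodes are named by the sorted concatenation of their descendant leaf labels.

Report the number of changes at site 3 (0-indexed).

[col 0] NU: children N:{C}, U:{C} ∩→ {C}; cost 0
[col 0] JNU: children J:{C}, NU:{C} ∩→ {C}; cost 0
[col 0] JNUX: children JNU:{C}, X:{T} ∪→ {C,T}; cost 1
[col 0] LY: children L:{C}, Y:{G} ∪→ {C,G}; cost 1
[col 0] JLNUXY: children JNUX:{C,T}, LY:{C,G} ∩→ {C}; cost 0
[col 1] NU: children N:{G}, U:{C} ∪→ {C,G}; cost 1
[col 1] JNU: children J:{T}, NU:{C,G} ∪→ {C,G,T}; cost 1
[col 1] JNUX: children JNU:{C,G,T}, X:{G} ∩→ {G}; cost 0
[col 1] LY: children L:{T}, Y:{A} ∪→ {A,T}; cost 1
[col 1] JLNUXY: children JNUX:{G}, LY:{A,T} ∪→ {A,G,T}; cost 1
[col 2] NU: children N:{C}, U:{C} ∩→ {C}; cost 0
[col 2] JNU: children J:{A}, NU:{C} ∪→ {A,C}; cost 1
[col 2] JNUX: children JNU:{A,C}, X:{A} ∩→ {A}; cost 0
[col 2] LY: children L:{C}, Y:{T} ∪→ {C,T}; cost 1
[col 2] JLNUXY: children JNUX:{A}, LY:{C,T} ∪→ {A,C,T}; cost 1
[col 3] NU: children N:{C}, U:{T} ∪→ {C,T}; cost 1
[col 3] JNU: children J:{C}, NU:{C,T} ∩→ {C}; cost 0
[col 3] JNUX: children JNU:{C}, X:{T} ∪→ {C,T}; cost 1
[col 3] LY: children L:{G}, Y:{G} ∩→ {G}; cost 0
[col 3] JLNUXY: children JNUX:{C,T}, LY:{G} ∪→ {C,G,T}; cost 1
[col 4] NU: children N:{A}, U:{A} ∩→ {A}; cost 0
[col 4] JNU: children J:{A}, NU:{A} ∩→ {A}; cost 0
[col 4] JNUX: children JNU:{A}, X:{C} ∪→ {A,C}; cost 1
[col 4] LY: children L:{C}, Y:{T} ∪→ {C,T}; cost 1
[col 4] JLNUXY: children JNUX:{A,C}, LY:{C,T} ∩→ {C}; cost 0
[col 5] NU: children N:{T}, U:{C} ∪→ {C,T}; cost 1
[col 5] JNU: children J:{A}, NU:{C,T} ∪→ {A,C,T}; cost 1
[col 5] JNUX: children JNU:{A,C,T}, X:{T} ∩→ {T}; cost 0
[col 5] LY: children L:{G}, Y:{C} ∪→ {C,G}; cost 1
[col 5] JLNUXY: children JNUX:{T}, LY:{C,G} ∪→ {C,G,T}; cost 1
per-site changes: [2, 4, 3, 3, 2, 4]; total = 18

3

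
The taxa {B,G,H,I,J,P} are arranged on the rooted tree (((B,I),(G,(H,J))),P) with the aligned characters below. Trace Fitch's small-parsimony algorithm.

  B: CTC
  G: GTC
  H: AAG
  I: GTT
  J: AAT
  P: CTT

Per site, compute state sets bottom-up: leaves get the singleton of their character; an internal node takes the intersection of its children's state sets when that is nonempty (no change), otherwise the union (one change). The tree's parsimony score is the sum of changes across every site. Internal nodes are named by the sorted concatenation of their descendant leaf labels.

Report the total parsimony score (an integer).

7

site 0, node BI: B={C} ∪ I={G} → {C,G} (+1)
site 0, node HJ: H={A} ∩ J={A} → {A} (+0)
site 0, node GHJ: G={G} ∪ HJ={A} → {A,G} (+1)
site 0, node BGHIJ: BI={C,G} ∩ GHJ={A,G} → {G} (+0)
site 0, node BGHIJP: BGHIJ={G} ∪ P={C} → {C,G} (+1)
site 1, node BI: B={T} ∩ I={T} → {T} (+0)
site 1, node HJ: H={A} ∩ J={A} → {A} (+0)
site 1, node GHJ: G={T} ∪ HJ={A} → {A,T} (+1)
site 1, node BGHIJ: BI={T} ∩ GHJ={A,T} → {T} (+0)
site 1, node BGHIJP: BGHIJ={T} ∩ P={T} → {T} (+0)
site 2, node BI: B={C} ∪ I={T} → {C,T} (+1)
site 2, node HJ: H={G} ∪ J={T} → {G,T} (+1)
site 2, node GHJ: G={C} ∪ HJ={G,T} → {C,G,T} (+1)
site 2, node BGHIJ: BI={C,T} ∩ GHJ={C,G,T} → {C,T} (+0)
site 2, node BGHIJP: BGHIJ={C,T} ∩ P={T} → {T} (+0)
per-site changes: [3, 1, 3]; total = 7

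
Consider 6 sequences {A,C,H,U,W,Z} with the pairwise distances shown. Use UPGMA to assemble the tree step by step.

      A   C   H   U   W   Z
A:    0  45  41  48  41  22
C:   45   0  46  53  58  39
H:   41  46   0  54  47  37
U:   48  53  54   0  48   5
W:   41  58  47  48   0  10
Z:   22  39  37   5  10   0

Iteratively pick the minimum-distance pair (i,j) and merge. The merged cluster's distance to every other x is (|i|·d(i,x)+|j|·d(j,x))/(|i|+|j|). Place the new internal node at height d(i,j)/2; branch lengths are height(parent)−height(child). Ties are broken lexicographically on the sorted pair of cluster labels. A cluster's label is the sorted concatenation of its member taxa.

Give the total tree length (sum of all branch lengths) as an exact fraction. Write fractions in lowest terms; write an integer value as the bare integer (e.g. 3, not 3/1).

1. join U+Z (d=5) ⇒ UZ; edges |U|=5/2, |Z|=5/2
  updated: d(A,UZ)=35, d(C,UZ)=46, d(H,UZ)=91/2, d(UZ,W)=29
2. join UZ+W (d=29) ⇒ UWZ; edges |UZ|=12, |W|=29/2
  updated: d(A,UWZ)=37, d(C,UWZ)=50, d(H,UWZ)=46
3. join A+UWZ (d=37) ⇒ AUWZ; edges |A|=37/2, |UWZ|=4
  updated: d(AUWZ,C)=195/4, d(AUWZ,H)=179/4
4. join AUWZ+H (d=179/4) ⇒ AHUWZ; edges |AUWZ|=31/8, |H|=179/8
  updated: d(AHUWZ,C)=241/5
5. join AHUWZ+C (d=241/5) ⇒ ACHUWZ; edges |AHUWZ|=69/40, |C|=241/10
final tree: (((A:37/2,((U:5/2,Z:5/2):12,W:29/2):4):31/8,H:179/8):69/40,C:241/10)
total length: 4243/40

4243/40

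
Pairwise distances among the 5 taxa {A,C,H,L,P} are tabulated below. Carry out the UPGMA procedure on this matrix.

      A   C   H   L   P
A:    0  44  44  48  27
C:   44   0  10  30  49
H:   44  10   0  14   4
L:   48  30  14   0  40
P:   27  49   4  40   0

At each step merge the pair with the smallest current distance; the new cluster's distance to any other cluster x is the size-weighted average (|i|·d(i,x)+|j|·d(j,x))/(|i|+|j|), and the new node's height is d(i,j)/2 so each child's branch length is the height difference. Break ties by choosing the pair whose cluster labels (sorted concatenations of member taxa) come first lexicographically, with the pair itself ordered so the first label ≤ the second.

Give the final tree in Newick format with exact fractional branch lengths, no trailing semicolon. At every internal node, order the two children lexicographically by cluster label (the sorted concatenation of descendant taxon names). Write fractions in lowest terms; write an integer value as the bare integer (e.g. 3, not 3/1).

step 1: merge (H,P) at d=4; branch lengths H→2, P→2; new cluster HP
  updated: d(A,HP)=71/2, d(C,HP)=59/2, d(HP,L)=27
step 2: merge (HP,L) at d=27; branch lengths HP→23/2, L→27/2; new cluster HLP
  updated: d(A,HLP)=119/3, d(C,HLP)=89/3
step 3: merge (C,HLP) at d=89/3; branch lengths C→89/6, HLP→4/3; new cluster CHLP
  updated: d(A,CHLP)=163/4
step 4: merge (A,CHLP) at d=163/4; branch lengths A→163/8, CHLP→133/24; new cluster ACHLP
final tree: (A:163/8,(C:89/6,((H:2,P:2):23/2,L:27/2):4/3):133/24)
total length: 853/12

(A:163/8,(C:89/6,((H:2,P:2):23/2,L:27/2):4/3):133/24)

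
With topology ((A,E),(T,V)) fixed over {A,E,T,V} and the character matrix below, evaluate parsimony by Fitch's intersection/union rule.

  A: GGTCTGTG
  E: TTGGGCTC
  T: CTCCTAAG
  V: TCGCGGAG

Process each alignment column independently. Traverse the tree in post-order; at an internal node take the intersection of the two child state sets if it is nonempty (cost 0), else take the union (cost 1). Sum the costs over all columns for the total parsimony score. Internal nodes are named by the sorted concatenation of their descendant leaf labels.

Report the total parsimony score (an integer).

AE@0: {G} ∪ {T} = {G,T} (union, +1)
TV@0: {C} ∪ {T} = {C,T} (union, +1)
AETV@0: {G,T} ∩ {C,T} = {T} (intersection, +0)
AE@1: {G} ∪ {T} = {G,T} (union, +1)
TV@1: {T} ∪ {C} = {C,T} (union, +1)
AETV@1: {G,T} ∩ {C,T} = {T} (intersection, +0)
AE@2: {T} ∪ {G} = {G,T} (union, +1)
TV@2: {C} ∪ {G} = {C,G} (union, +1)
AETV@2: {G,T} ∩ {C,G} = {G} (intersection, +0)
AE@3: {C} ∪ {G} = {C,G} (union, +1)
TV@3: {C} ∩ {C} = {C} (intersection, +0)
AETV@3: {C,G} ∩ {C} = {C} (intersection, +0)
AE@4: {T} ∪ {G} = {G,T} (union, +1)
TV@4: {T} ∪ {G} = {G,T} (union, +1)
AETV@4: {G,T} ∩ {G,T} = {G,T} (intersection, +0)
AE@5: {G} ∪ {C} = {C,G} (union, +1)
TV@5: {A} ∪ {G} = {A,G} (union, +1)
AETV@5: {C,G} ∩ {A,G} = {G} (intersection, +0)
AE@6: {T} ∩ {T} = {T} (intersection, +0)
TV@6: {A} ∩ {A} = {A} (intersection, +0)
AETV@6: {T} ∪ {A} = {A,T} (union, +1)
AE@7: {G} ∪ {C} = {C,G} (union, +1)
TV@7: {G} ∩ {G} = {G} (intersection, +0)
AETV@7: {C,G} ∩ {G} = {G} (intersection, +0)
per-site changes: [2, 2, 2, 1, 2, 2, 1, 1]; total = 13

13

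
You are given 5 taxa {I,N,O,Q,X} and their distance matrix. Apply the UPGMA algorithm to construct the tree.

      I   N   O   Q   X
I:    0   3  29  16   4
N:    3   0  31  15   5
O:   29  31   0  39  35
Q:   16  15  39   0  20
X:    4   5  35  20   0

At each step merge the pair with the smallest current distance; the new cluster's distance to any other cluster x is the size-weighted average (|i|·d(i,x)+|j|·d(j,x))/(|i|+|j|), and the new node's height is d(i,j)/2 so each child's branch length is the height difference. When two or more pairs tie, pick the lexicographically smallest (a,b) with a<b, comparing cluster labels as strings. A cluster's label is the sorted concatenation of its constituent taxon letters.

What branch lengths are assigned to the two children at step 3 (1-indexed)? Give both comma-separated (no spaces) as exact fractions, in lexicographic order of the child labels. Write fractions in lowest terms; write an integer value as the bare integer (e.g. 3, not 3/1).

25/4,17/2

1. join I+N (d=3) ⇒ IN; edges |I|=3/2, |N|=3/2
  updated: d(IN,O)=30, d(IN,Q)=31/2, d(IN,X)=9/2
2. join IN+X (d=9/2) ⇒ INX; edges |IN|=3/4, |X|=9/4
  updated: d(INX,O)=95/3, d(INX,Q)=17
3. join INX+Q (d=17) ⇒ INQX; edges |INX|=25/4, |Q|=17/2
  updated: d(INQX,O)=67/2
4. join INQX+O (d=67/2) ⇒ INOQX; edges |INQX|=33/4, |O|=67/4
final tree: ((((I:3/2,N:3/2):3/4,X:9/4):25/4,Q:17/2):33/4,O:67/4)
total length: 183/4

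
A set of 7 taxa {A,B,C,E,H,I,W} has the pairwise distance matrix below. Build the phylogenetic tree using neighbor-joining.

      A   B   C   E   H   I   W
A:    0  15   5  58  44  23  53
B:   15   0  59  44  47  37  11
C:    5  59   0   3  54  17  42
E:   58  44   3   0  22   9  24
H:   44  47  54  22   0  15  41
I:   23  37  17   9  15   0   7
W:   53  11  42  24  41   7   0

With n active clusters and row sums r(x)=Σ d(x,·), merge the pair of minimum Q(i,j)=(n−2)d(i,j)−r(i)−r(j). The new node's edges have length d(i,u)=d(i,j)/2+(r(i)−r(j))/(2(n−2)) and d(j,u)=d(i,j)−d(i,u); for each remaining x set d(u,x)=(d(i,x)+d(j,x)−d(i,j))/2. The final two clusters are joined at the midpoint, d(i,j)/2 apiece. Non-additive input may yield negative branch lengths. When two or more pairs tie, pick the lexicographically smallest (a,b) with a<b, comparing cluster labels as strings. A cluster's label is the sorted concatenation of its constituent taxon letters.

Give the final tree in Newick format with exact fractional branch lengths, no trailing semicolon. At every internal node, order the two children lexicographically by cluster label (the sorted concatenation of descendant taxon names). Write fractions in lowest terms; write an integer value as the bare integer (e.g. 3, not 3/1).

iteration 1: select A,C (d=5, Q=-353); attach at lengths (43/10, 7/10); label the merged cluster AC
  updated: d(AC,B)=69/2, d(AC,E)=28, d(AC,H)=93/2, d(AC,I)=35/2, d(AC,W)=45
iteration 2: select B,W (d=11, Q=-515/2); attach at lengths (179/16, -3/16); label the merged cluster BW
  updated: d(AC,BW)=137/4, d(BW,E)=57/2, d(BW,H)=77/2, d(BW,I)=33/2
iteration 3: select E,H (d=22, Q=-287/2); attach at lengths (21/4, 67/4); label the merged cluster EH
  updated: d(AC,EH)=105/4, d(BW,EH)=45/2, d(EH,I)=1
iteration 4: select AC,BW (d=137/4, Q=-331/4); attach at lengths (293/16, 255/16); label the merged cluster ABCW
  updated: d(ABCW,EH)=29/4, d(ABCW,I)=-1/8
iteration 5: select ABCW,EH (d=29/4, Q=-65/8); attach at lengths (49/16, 67/16); label the merged cluster ABCEHW
  updated: d(ABCEHW,I)=-51/16
iteration 6: select ABCEHW,I (d=-51/16); attach at lengths (-51/32, -51/32); label the merged cluster ABCEHIW
final tree: ((((A:43/10,C:7/10):293/16,(B:179/16,W:-3/16):255/16):49/16,(E:21/4,H:67/4):67/16):-51/32,I:-51/32)
total length: 1221/16

((((A:43/10,C:7/10):293/16,(B:179/16,W:-3/16):255/16):49/16,(E:21/4,H:67/4):67/16):-51/32,I:-51/32)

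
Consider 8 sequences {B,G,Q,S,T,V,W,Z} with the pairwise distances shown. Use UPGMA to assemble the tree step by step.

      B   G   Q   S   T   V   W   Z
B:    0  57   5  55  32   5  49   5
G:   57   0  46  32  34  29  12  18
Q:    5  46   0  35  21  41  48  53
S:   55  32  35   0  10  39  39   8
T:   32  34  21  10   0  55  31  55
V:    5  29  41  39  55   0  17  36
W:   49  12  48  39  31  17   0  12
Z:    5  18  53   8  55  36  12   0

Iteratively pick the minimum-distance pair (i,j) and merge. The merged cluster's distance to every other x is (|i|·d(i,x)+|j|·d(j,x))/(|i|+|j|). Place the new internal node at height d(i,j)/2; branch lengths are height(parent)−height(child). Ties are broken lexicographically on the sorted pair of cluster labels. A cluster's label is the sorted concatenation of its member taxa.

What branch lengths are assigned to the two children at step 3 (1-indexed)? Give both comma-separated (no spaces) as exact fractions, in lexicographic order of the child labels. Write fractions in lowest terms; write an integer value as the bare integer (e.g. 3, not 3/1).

1. join B+Q (d=5) ⇒ BQ; edges |B|=5/2, |Q|=5/2
  updated: d(BQ,G)=103/2, d(BQ,S)=45, d(BQ,T)=53/2, d(BQ,V)=23, d(BQ,W)=97/2, d(BQ,Z)=29
2. join S+Z (d=8) ⇒ SZ; edges |S|=4, |Z|=4
  updated: d(BQ,SZ)=37, d(G,SZ)=25, d(SZ,T)=65/2, d(SZ,V)=75/2, d(SZ,W)=51/2
3. join G+W (d=12) ⇒ GW; edges |G|=6, |W|=6
  updated: d(BQ,GW)=50, d(GW,SZ)=101/4, d(GW,T)=65/2, d(GW,V)=23
4. join BQ+V (d=23) ⇒ BQV; edges |BQ|=9, |V|=23/2
  updated: d(BQV,GW)=41, d(BQV,SZ)=223/6, d(BQV,T)=36
5. join GW+SZ (d=101/4) ⇒ GSWZ; edges |GW|=53/8, |SZ|=69/8
  updated: d(BQV,GSWZ)=469/12, d(GSWZ,T)=65/2
6. join GSWZ+T (d=65/2) ⇒ GSTWZ; edges |GSWZ|=29/8, |T|=65/4
  updated: d(BQV,GSTWZ)=577/15
7. join BQV+GSTWZ (d=577/15) ⇒ BGQSTVWZ; edges |BQV|=116/15, |GSTWZ|=179/60
final tree: (((B:5/2,Q:5/2):9,V:23/2):116/15,(((G:6,W:6):53/8,(S:4,Z:4):69/8):29/8,T:65/4):179/60)
total length: 10961/120

6,6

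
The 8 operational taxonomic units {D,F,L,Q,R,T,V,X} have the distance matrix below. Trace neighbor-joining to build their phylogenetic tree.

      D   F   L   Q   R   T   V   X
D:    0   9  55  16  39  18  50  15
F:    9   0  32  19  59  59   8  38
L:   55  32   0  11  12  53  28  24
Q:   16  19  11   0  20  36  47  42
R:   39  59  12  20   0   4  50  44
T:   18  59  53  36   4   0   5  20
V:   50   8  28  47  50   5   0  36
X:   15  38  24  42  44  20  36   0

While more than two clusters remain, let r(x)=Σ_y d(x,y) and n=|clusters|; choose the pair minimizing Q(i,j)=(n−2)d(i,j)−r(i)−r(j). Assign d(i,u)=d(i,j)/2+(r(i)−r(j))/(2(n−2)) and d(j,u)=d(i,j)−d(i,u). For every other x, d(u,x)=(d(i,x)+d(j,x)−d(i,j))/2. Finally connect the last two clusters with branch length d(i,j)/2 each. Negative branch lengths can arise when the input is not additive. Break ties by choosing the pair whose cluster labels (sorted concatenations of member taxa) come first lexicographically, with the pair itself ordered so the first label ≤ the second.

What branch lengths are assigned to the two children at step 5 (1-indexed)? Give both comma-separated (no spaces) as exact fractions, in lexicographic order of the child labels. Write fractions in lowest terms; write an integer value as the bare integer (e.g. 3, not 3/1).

49/8,117/8

step 1: merge (F,V) at d=8, Q=-400; branch lengths F→4, V→4; new cluster FV
  updated: d(D,FV)=51/2, d(FV,L)=26, d(FV,Q)=29, d(FV,R)=101/2, d(FV,T)=28, d(FV,X)=33
step 2: merge (R,T) at d=4, Q=-617/2; branch lengths R→61/20, T→19/20; new cluster RT
  updated: d(D,RT)=53/2, d(FV,RT)=149/4, d(L,RT)=61/2, d(Q,RT)=26, d(RT,X)=30
step 3: merge (L,Q) at d=11, Q=-453/2; branch lengths L→133/16, Q→43/16; new cluster LQ
  updated: d(D,LQ)=30, d(FV,LQ)=22, d(LQ,RT)=91/4, d(LQ,X)=55/2
step 4: merge (D,X) at d=15, Q=-315/2; branch lengths D→73/12, X→107/12; new cluster DX
  updated: d(DX,FV)=87/4, d(DX,LQ)=85/4, d(DX,RT)=83/4
step 5: merge (DX,RT) at d=83/4, Q=-103; branch lengths DX→49/8, RT→117/8; new cluster DRTX
  updated: d(DRTX,FV)=153/8, d(DRTX,LQ)=93/8
step 6: merge (DRTX,FV) at d=153/8, Q=-211/4; branch lengths DRTX→35/8, FV→59/4; new cluster DFRTVX
  updated: d(DFRTVX,LQ)=29/4
step 7: merge (DFRTVX,LQ) at d=29/4; branch lengths DFRTVX→29/8, LQ→29/8; new cluster DFLQRTVX
final tree: ((((D:73/12,X:107/12):49/8,(R:61/20,T:19/20):117/8):35/8,(F:4,V:4):59/4):29/8,(L:133/16,Q:43/16):29/8)
total length: 681/8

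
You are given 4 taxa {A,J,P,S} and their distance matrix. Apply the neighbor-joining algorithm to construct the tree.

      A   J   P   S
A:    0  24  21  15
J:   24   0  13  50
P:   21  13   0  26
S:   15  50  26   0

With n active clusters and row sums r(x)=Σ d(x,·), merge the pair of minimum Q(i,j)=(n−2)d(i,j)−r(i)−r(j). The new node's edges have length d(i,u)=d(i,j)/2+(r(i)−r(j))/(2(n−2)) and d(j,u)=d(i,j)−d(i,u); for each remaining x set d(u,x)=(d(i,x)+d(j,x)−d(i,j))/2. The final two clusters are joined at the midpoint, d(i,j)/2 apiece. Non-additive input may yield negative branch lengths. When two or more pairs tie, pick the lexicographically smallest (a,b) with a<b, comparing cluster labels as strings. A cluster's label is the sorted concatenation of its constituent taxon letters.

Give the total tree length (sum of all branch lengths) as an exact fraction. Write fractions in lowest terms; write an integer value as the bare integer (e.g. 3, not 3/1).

177/4

iteration 1: select A,S (d=15, Q=-121); attach at lengths (-1/4, 61/4); label the merged cluster AS
  updated: d(AS,J)=59/2, d(AS,P)=16
iteration 2: select AS,J (d=59/2, Q=-117/2); attach at lengths (65/4, 53/4); label the merged cluster AJS
  updated: d(AJS,P)=-1/4
iteration 3: select AJS,P (d=-1/4); attach at lengths (-1/8, -1/8); label the merged cluster AJPS
final tree: (((A:-1/4,S:61/4):65/4,J:53/4):-1/8,P:-1/8)
total length: 177/4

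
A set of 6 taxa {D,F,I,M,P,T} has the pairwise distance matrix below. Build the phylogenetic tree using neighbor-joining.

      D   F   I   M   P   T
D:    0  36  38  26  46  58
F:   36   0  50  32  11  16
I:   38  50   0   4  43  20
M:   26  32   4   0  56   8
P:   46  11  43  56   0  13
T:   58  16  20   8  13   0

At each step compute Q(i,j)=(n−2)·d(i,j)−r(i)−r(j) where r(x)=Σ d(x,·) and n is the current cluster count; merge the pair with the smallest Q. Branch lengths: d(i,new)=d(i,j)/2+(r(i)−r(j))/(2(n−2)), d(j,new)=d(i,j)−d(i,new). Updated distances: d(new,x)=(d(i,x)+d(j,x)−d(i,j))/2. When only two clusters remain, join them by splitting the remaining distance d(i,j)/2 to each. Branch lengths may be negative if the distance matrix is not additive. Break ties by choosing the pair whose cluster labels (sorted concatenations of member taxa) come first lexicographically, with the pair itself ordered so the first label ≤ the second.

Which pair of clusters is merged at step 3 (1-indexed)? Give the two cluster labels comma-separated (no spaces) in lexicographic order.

1. join F+P (d=11, Q=-270) ⇒ FP; edges |F|=5/2, |P|=17/2
  updated: d(D,FP)=71/2, d(FP,I)=41, d(FP,M)=77/2, d(FP,T)=9
2. join FP+T (d=9, Q=-192) ⇒ FPT; edges |FP|=28/3, |T|=-1/3
  updated: d(D,FPT)=169/4, d(FPT,I)=26, d(FPT,M)=75/4
3. join D+FPT (d=169/4, Q=-435/4) ⇒ DFPT; edges |D|=415/16, |FPT|=261/16
  updated: d(DFPT,I)=87/8, d(DFPT,M)=5/4
4. join DFPT+I (d=87/8, Q=-129/8) ⇒ DFIPT; edges |DFPT|=65/16, |I|=109/16
  updated: d(DFIPT,M)=-45/16
5. join DFIPT+M (d=-45/16) ⇒ DFIMPT; edges |DFIPT|=-45/32, |M|=-45/32
final tree: (((D:415/16,((F:5/2,P:17/2):28/3,T:-1/3):261/16):65/16,I:109/16):-45/32,M:-45/32)
total length: 1125/16

D,FPT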